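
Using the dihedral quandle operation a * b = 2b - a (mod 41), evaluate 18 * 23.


18 * 23 = 2*23 - 18 mod 41
= 46 - 18 mod 41
= 28 mod 41 = 28

28


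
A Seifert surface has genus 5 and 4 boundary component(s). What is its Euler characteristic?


chi = 2 - 2g - b
= 2 - 2*5 - 4
= 2 - 10 - 4 = -12

-12


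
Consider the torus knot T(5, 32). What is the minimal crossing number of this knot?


For a torus knot T(p, q) with gcd(p,q)=1,
the crossing number is min(p*(q-1), q*(p-1)).
p*(q-1) = 5*31 = 155
q*(p-1) = 32*4 = 128
min(155, 128) = 128

128


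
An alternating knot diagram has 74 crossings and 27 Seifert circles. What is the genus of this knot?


For alternating knots, g = (c - s + 1)/2.
= (74 - 27 + 1)/2
= 48/2 = 24

24


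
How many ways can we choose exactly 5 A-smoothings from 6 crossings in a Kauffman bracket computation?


We choose which 5 of 6 crossings get A-smoothings.
C(6, 5) = 6! / (5! * 1!)
= 6

6


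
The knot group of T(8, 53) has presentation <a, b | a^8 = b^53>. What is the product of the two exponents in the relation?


The relation is a^8 = b^53.
Product of exponents = 8 * 53
= 424

424


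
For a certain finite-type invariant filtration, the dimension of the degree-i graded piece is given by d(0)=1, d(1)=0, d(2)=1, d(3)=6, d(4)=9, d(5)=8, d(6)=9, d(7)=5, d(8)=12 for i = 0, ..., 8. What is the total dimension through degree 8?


Total dimension = d(0) + d(1) + ... + d(8)
= 1 + 0 + 1 + 6 + 9 + 8 + 9 + 5 + 12
= 51

51


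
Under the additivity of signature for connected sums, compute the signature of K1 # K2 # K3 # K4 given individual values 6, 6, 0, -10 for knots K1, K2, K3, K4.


The signature is additive under connected sum.
signature(K1 # K2 # K3 # K4) = (6) + (6) + (0) + (-10)
= 2

2


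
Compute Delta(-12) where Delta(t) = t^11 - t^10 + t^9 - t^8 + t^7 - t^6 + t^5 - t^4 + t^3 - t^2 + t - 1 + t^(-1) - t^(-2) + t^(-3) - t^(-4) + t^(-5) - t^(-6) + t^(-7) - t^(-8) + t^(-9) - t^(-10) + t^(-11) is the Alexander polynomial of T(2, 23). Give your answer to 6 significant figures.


Substituting t = -12 into Delta(t) = t^11 - t^10 + t^9 - t^8 + t^7 - t^6 + t^5 - t^4 + t^3 - t^2 + t - 1 + t^(-1) - t^(-2) + t^(-3) - t^(-4) + t^(-5) - t^(-6) + t^(-7) - t^(-8) + t^(-9) - t^(-10) + t^(-11):
Term values: (-743008370688) + (-61917364224) + (-5159780352) + (-429981696) + (-35831808) + (-2985984) + (-248832) + (-20736) + (-1728) + (-144) + (-12) + (-1) + (-0.0833333) + (-0.00694444) + (-0.000578704) + (-4.82253e-05) + (-4.01878e-06) + (-3.34898e-07) + (-2.79082e-08) + (-2.32568e-09) + (-1.93807e-10) + (-1.61506e-11) + (-1.34588e-12)
Sum = -8.105545862e+11
Rounded to 6 significant figures: -8.10555e+11

-8.10555e+11


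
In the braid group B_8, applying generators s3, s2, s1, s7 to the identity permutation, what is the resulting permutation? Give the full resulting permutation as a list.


Starting with identity [1, 2, 3, 4, 5, 6, 7, 8].
Apply generators in sequence:
  After s3: [1, 2, 4, 3, 5, 6, 7, 8]
  After s2: [1, 4, 2, 3, 5, 6, 7, 8]
  After s1: [4, 1, 2, 3, 5, 6, 7, 8]
  After s7: [4, 1, 2, 3, 5, 6, 8, 7]
Final permutation: [4, 1, 2, 3, 5, 6, 8, 7]

[4, 1, 2, 3, 5, 6, 8, 7]


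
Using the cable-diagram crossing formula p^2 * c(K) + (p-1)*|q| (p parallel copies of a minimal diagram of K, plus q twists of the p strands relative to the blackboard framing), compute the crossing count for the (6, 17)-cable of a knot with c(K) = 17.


Step 1: Each of the c(K) crossings of the companion diagram becomes p*p = p^2 crossings among the p parallel strands, and each of the |q| twists s_1 s_2 ... s_(p-1) adds (p-1) crossings.
  Crossings = p^2 * c(K) + (p-1)*|q|
Step 2: = 6^2 * 17 + (6-1)*17
Step 3: = 36*17 + 5*17
Step 4: = 612 + 85 = 697

697


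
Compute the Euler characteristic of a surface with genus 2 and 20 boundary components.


chi = 2 - 2g - b
= 2 - 2*2 - 20
= 2 - 4 - 20 = -22

-22


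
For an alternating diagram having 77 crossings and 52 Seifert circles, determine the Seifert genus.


For alternating knots, g = (c - s + 1)/2.
= (77 - 52 + 1)/2
= 26/2 = 13

13


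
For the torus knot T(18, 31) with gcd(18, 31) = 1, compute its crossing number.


For a torus knot T(p, q) with gcd(p,q)=1,
the crossing number is min(p*(q-1), q*(p-1)).
p*(q-1) = 18*30 = 540
q*(p-1) = 31*17 = 527
min(540, 527) = 527

527


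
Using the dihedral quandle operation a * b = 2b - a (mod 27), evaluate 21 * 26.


21 * 26 = 2*26 - 21 mod 27
= 52 - 21 mod 27
= 31 mod 27 = 4

4


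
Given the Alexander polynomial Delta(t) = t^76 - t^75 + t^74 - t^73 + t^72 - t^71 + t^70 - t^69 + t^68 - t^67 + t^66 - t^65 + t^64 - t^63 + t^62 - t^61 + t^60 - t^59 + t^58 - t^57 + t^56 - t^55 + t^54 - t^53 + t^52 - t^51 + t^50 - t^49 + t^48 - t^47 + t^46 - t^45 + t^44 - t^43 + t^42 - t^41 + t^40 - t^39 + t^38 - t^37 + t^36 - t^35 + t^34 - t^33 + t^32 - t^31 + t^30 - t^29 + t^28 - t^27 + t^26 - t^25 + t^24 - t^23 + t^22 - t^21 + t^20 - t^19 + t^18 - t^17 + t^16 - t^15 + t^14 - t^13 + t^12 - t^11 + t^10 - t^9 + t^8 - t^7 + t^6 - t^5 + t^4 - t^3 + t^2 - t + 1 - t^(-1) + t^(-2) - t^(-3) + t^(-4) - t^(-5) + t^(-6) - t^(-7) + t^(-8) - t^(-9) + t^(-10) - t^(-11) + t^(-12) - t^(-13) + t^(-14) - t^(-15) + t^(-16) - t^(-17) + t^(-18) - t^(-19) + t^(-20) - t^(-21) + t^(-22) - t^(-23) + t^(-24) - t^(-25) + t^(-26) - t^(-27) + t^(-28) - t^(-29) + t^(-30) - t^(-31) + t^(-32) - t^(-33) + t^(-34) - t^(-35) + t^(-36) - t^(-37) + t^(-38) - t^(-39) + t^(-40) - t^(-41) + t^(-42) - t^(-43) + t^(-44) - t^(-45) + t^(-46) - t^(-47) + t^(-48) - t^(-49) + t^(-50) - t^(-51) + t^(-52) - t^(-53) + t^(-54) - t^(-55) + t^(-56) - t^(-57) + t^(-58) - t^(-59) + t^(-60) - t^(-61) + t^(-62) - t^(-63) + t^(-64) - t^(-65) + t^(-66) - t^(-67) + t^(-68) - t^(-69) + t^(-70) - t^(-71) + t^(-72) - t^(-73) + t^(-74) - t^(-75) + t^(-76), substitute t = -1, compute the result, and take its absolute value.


Step 1: The polynomial has 153 terms with alternating signs, exponents from 76 down to -76.
Step 2: Substitute t = -1. The i-th term has coefficient (-1)^i and exponent (m-i),
  so its value is (-1)^i * (-1)^(m-i) = (-1)^m = 1 for every i.
Step 3: All 153 terms equal 1, so Delta(-1) = 153 * (1) = 153
Step 4: |Delta(-1)| = 153

153


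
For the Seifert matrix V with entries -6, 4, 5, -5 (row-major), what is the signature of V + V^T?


Step 1: V + V^T = [[-12, 9], [9, -10]]
Step 2: trace = -22, det = 39
Step 3: Discriminant = (-22)^2 - 4*39 = 328
Step 4: Eigenvalues: -1.94461, -20.0554
Step 5: Signature = (# positive eigenvalues) - (# negative eigenvalues) = -2

-2


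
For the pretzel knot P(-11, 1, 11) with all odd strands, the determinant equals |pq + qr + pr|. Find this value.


Step 1: Compute pq + qr + pr.
pq = (-11)*1 = -11
qr = 1*11 = 11
pr = (-11)*11 = -121
pq + qr + pr = -11 + 11 + (-121) = -121
Step 2: Take absolute value.
det(P(-11,1,11)) = |-121| = 121

121


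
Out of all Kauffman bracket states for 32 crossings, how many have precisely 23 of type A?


We choose which 23 of 32 crossings get A-smoothings.
C(32, 23) = 32! / (23! * 9!)
= 28048800

28048800


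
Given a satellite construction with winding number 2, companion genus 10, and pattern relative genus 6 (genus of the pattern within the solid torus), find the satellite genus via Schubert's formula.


Schubert: g(satellite) = g_rel(pattern) + |winding| * g(companion),
where g_rel(pattern) is the genus of the pattern relative to the solid torus.
= 6 + 2 * 10
= 6 + 20 = 26

26


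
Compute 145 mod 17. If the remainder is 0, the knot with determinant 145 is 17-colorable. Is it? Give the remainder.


Step 1: A knot is p-colorable if and only if p divides its determinant.
Step 2: Compute 145 mod 17.
145 = 8 * 17 + 9
Step 3: 145 mod 17 = 9
Step 4: The knot is 17-colorable: no

9


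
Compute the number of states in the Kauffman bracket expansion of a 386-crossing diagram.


Each crossing contributes 2 choices (A-smoothing or B-smoothing).
Total states = 2^386 = 157608024785577916849116160400574455220318957081861786671793173616982887085988842445657065019539662563226511961227264

157608024785577916849116160400574455220318957081861786671793173616982887085988842445657065019539662563226511961227264


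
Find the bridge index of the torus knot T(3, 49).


The bridge number of T(p,q) is min(p,q).
min(3, 49) = 3

3


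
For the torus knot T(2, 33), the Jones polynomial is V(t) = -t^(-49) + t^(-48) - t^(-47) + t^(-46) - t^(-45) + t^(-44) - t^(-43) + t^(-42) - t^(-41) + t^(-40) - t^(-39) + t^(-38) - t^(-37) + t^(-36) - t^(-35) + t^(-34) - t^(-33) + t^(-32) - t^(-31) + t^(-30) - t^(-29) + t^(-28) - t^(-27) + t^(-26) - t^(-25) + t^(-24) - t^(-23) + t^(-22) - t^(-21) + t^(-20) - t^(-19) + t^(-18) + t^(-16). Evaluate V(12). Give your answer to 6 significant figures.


Substituting t = 12 into V(t) = -t^(-49) + t^(-48) - t^(-47) + t^(-46) - t^(-45) + t^(-44) - t^(-43) + t^(-42) - t^(-41) + t^(-40) - t^(-39) + t^(-38) - t^(-37) + t^(-36) - t^(-35) + t^(-34) - t^(-33) + t^(-32) - t^(-31) + t^(-30) - t^(-29) + t^(-28) - t^(-27) + t^(-26) - t^(-25) + t^(-24) - t^(-23) + t^(-22) - t^(-21) + t^(-20) - t^(-19) + t^(-18) + t^(-16):
  (-)t^(-49) = -1.31862e-53
  (+)t^(-48) = 1.58234e-52
  (-)t^(-47) = -1.89881e-51
  (+)t^(-46) = 2.27857e-50
  (-)t^(-45) = -2.73429e-49
  (+)t^(-44) = 3.28114e-48
  (-)t^(-43) = -3.93737e-47
  (+)t^(-42) = 4.72485e-46
  (-)t^(-41) = -5.66982e-45
  (+)t^(-40) = 6.80378e-44
  (-)t^(-39) = -8.16453e-43
  (+)t^(-38) = 9.79744e-42
  (-)t^(-37) = -1.17569e-40
  (+)t^(-36) = 1.41083e-39
  (-)t^(-35) = -1.693e-38
  (+)t^(-34) = 2.0316e-37
  (-)t^(-33) = -2.43792e-36
  (+)t^(-32) = 2.9255e-35
  (-)t^(-31) = -3.5106e-34
  (+)t^(-30) = 4.21272e-33
  (-)t^(-29) = -5.05526e-32
  (+)t^(-28) = 6.06632e-31
  (-)t^(-27) = -7.27958e-30
  (+)t^(-26) = 8.7355e-29
  (-)t^(-25) = -1.04826e-27
  (+)t^(-24) = 1.25791e-26
  (-)t^(-23) = -1.50949e-25
  (+)t^(-22) = 1.81139e-24
  (-)t^(-21) = -2.17367e-23
  (+)t^(-20) = 2.60841e-22
  (-)t^(-19) = -3.13009e-21
  (+)t^(-18) = 3.7561e-20
  (+)t^(-16) = 5.40879e-18
Sum = (-1.31862e-53) + (1.58234e-52) + (-1.89881e-51) + (2.27857e-50) + (-2.73429e-49) + (3.28114e-48) + (-3.93737e-47) + (4.72485e-46) + (-5.66982e-45) + (6.80378e-44) + (-8.16453e-43) + (9.79744e-42) + (-1.17569e-40) + (1.41083e-39) + (-1.693e-38) + (2.0316e-37) + (-2.43792e-36) + (2.9255e-35) + (-3.5106e-34) + (4.21272e-33) + (-5.05526e-32) + (6.06632e-31) + (-7.27958e-30) + (8.7355e-29) + (-1.04826e-27) + (1.25791e-26) + (-1.50949e-25) + (1.81139e-24) + (-2.17367e-23) + (2.60841e-22) + (-3.13009e-21) + (3.7561e-20) + (5.40879e-18)
= 5.443461019e-18
Rounded to 6 significant figures: 5.44346e-18

5.44346e-18


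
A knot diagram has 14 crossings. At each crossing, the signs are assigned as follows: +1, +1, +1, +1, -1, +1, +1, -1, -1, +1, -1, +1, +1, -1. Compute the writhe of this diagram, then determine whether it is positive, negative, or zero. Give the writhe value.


Step 1: Count positive crossings (+1).
Positive crossings: 9
Step 2: Count negative crossings (-1).
Negative crossings: 5
Step 3: Writhe = (positive) - (negative)
w = 9 - 5 = 4
Step 4: |w| = 4, and w is positive

4


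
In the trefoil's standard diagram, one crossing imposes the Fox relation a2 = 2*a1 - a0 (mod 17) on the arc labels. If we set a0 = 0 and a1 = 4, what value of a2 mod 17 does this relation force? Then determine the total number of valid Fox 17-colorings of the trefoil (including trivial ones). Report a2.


Step 1: Apply the given crossing relation 2*a1 - a0 - a2 = 0 (mod 17).
  a2 = 2*a1 - a0 mod 17
  a2 = 2*4 - 0 mod 17
  a2 = 8 - 0 mod 17
  a2 = 8 mod 17 = 8
Step 2: The trefoil has determinant 3.
  Number of Fox p-colorings (p prime) is p^2 if p = 3, else p.
  Since 17 does not divide 3, only trivial (constant) colorings exist.
  (So the trial a0 = 0, a1 = 4 with a0 != a1 does NOT extend to a valid coloring of the whole trefoil: the other two crossing relations require 3*(a1 - a0) = 0 (mod 17), which fails.)
  Total colorings = 17
Step 3: a2 = 8, total Fox 17-colorings = 17

8


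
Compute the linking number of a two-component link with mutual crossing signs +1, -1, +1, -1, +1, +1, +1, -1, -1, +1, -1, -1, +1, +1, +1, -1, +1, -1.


Step 1: Count positive crossings: 10
Step 2: Count negative crossings: 8
Step 3: Sum of signs = 10 - 8 = 2
Step 4: Linking number = sum/2 = 2/2 = 1

1


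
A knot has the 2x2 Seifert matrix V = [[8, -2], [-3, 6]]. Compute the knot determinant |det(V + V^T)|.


Step 1: Form V + V^T where V = [[8, -2], [-3, 6]]
  V^T = [[8, -3], [-2, 6]]
  V + V^T = [[16, -5], [-5, 12]]
Step 2: det(V + V^T) = 16*12 - (-5)*(-5)
  = 192 - 25 = 167
Step 3: Knot determinant = |det(V + V^T)| = |167| = 167

167


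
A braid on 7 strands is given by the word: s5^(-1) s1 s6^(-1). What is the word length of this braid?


The word length counts the number of generators (including inverses).
Listing each generator: s5^(-1), s1, s6^(-1)
There are 3 generators in this braid word.

3


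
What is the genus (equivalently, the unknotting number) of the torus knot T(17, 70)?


For a torus knot T(p,q), both the unknotting number and genus equal (p-1)(q-1)/2.
= (17-1)(70-1)/2
= 16*69/2
= 1104/2 = 552

552


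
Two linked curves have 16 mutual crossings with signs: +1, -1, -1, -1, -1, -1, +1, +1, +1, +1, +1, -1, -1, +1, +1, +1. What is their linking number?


Step 1: Count positive crossings: 9
Step 2: Count negative crossings: 7
Step 3: Sum of signs = 9 - 7 = 2
Step 4: Linking number = sum/2 = 2/2 = 1

1


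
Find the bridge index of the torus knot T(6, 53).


The bridge number of T(p,q) is min(p,q).
min(6, 53) = 6

6


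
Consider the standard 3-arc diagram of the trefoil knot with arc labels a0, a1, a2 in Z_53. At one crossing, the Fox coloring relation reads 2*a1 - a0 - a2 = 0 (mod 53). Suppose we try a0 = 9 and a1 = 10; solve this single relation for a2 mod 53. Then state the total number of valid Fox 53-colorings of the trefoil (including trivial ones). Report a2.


Step 1: Apply the given crossing relation 2*a1 - a0 - a2 = 0 (mod 53).
  a2 = 2*a1 - a0 mod 53
  a2 = 2*10 - 9 mod 53
  a2 = 20 - 9 mod 53
  a2 = 11 mod 53 = 11
Step 2: The trefoil has determinant 3.
  Number of Fox p-colorings (p prime) is p^2 if p = 3, else p.
  Since 53 does not divide 3, only trivial (constant) colorings exist.
  (So the trial a0 = 9, a1 = 10 with a0 != a1 does NOT extend to a valid coloring of the whole trefoil: the other two crossing relations require 3*(a1 - a0) = 0 (mod 53), which fails.)
  Total colorings = 53
Step 3: a2 = 11, total Fox 53-colorings = 53

11


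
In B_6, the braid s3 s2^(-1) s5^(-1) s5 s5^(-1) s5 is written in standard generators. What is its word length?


The word length counts the number of generators (including inverses).
Listing each generator: s3, s2^(-1), s5^(-1), s5, s5^(-1), s5
There are 6 generators in this braid word.

6


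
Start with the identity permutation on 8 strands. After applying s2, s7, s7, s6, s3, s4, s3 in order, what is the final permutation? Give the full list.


Starting with identity [1, 2, 3, 4, 5, 6, 7, 8].
Apply generators in sequence:
  After s2: [1, 3, 2, 4, 5, 6, 7, 8]
  After s7: [1, 3, 2, 4, 5, 6, 8, 7]
  After s7: [1, 3, 2, 4, 5, 6, 7, 8]
  After s6: [1, 3, 2, 4, 5, 7, 6, 8]
  After s3: [1, 3, 4, 2, 5, 7, 6, 8]
  After s4: [1, 3, 4, 5, 2, 7, 6, 8]
  After s3: [1, 3, 5, 4, 2, 7, 6, 8]
Final permutation: [1, 3, 5, 4, 2, 7, 6, 8]

[1, 3, 5, 4, 2, 7, 6, 8]


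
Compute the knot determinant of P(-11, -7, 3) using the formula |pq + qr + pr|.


Step 1: Compute pq + qr + pr.
pq = (-11)*(-7) = 77
qr = (-7)*3 = -21
pr = (-11)*3 = -33
pq + qr + pr = 77 + (-21) + (-33) = 23
Step 2: Take absolute value.
det(P(-11,-7,3)) = |23| = 23

23


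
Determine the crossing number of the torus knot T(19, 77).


For a torus knot T(p, q) with gcd(p,q)=1,
the crossing number is min(p*(q-1), q*(p-1)).
p*(q-1) = 19*76 = 1444
q*(p-1) = 77*18 = 1386
min(1444, 1386) = 1386

1386


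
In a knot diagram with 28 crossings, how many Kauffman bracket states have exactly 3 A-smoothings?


We choose which 3 of 28 crossings get A-smoothings.
C(28, 3) = 28! / (3! * 25!)
= 3276

3276


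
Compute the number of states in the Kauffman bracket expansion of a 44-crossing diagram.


Each crossing contributes 2 choices (A-smoothing or B-smoothing).
Total states = 2^44 = 17592186044416

17592186044416


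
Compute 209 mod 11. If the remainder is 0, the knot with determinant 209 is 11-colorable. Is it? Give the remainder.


Step 1: A knot is p-colorable if and only if p divides its determinant.
Step 2: Compute 209 mod 11.
209 = 19 * 11 + 0
Step 3: 209 mod 11 = 0
Step 4: The knot is 11-colorable: yes

0


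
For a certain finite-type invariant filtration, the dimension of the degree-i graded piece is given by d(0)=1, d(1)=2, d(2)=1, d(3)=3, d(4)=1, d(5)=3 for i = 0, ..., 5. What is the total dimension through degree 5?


Total dimension = d(0) + d(1) + ... + d(5)
= 1 + 2 + 1 + 3 + 1 + 3
= 11

11


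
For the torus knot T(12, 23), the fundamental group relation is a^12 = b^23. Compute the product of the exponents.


The relation is a^12 = b^23.
Product of exponents = 12 * 23
= 276

276


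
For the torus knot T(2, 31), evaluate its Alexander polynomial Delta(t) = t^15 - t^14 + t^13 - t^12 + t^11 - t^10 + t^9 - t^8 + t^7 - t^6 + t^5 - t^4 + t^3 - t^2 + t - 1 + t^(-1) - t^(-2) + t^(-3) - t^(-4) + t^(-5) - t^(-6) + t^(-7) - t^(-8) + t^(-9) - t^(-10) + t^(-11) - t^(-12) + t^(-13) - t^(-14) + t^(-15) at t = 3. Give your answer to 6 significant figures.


Substituting t = 3 into Delta(t) = t^15 - t^14 + t^13 - t^12 + t^11 - t^10 + t^9 - t^8 + t^7 - t^6 + t^5 - t^4 + t^3 - t^2 + t - 1 + t^(-1) - t^(-2) + t^(-3) - t^(-4) + t^(-5) - t^(-6) + t^(-7) - t^(-8) + t^(-9) - t^(-10) + t^(-11) - t^(-12) + t^(-13) - t^(-14) + t^(-15):
Term values: (14348907) + (-4782969) + (1594323) + (-531441) + (177147) + (-59049) + (19683) + (-6561) + (2187) + (-729) + (243) + (-81) + (27) + (-9) + (3) + (-1) + (0.333333) + (-0.111111) + (0.037037) + (-0.0123457) + (0.00411523) + (-0.00137174) + (0.000457247) + (-0.000152416) + (5.08053e-05) + (-1.69351e-05) + (5.64503e-06) + (-1.88168e-06) + (6.27225e-07) + (-2.09075e-07) + (6.96917e-08)
Sum = 10761680.25
Rounded to 6 significant figures: 1.07617e+07

1.07617e+07


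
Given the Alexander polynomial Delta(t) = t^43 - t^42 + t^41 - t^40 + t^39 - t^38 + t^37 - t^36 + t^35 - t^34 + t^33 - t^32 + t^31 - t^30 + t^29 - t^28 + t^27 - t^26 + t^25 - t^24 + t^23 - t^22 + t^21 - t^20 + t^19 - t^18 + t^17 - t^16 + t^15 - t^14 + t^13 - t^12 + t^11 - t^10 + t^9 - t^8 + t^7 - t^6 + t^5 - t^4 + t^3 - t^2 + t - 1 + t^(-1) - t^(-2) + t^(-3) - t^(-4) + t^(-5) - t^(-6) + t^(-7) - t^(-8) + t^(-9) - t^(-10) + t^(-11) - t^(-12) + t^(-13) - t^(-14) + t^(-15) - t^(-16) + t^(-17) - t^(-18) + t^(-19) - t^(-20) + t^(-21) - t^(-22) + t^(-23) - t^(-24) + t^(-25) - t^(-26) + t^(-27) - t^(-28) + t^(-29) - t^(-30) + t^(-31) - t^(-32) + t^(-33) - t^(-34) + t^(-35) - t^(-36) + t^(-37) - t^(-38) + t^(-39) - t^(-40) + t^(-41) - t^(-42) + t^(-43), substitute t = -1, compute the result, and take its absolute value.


Step 1: The polynomial has 87 terms with alternating signs, exponents from 43 down to -43.
Step 2: Substitute t = -1. The i-th term has coefficient (-1)^i and exponent (m-i),
  so its value is (-1)^i * (-1)^(m-i) = (-1)^m = -1 for every i.
Step 3: All 87 terms equal -1, so Delta(-1) = 87 * (-1) = -87
Step 4: |Delta(-1)| = 87

87


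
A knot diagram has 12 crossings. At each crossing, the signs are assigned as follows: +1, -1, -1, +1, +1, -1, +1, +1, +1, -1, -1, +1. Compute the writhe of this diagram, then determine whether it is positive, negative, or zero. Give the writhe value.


Step 1: Count positive crossings (+1).
Positive crossings: 7
Step 2: Count negative crossings (-1).
Negative crossings: 5
Step 3: Writhe = (positive) - (negative)
w = 7 - 5 = 2
Step 4: |w| = 2, and w is positive

2


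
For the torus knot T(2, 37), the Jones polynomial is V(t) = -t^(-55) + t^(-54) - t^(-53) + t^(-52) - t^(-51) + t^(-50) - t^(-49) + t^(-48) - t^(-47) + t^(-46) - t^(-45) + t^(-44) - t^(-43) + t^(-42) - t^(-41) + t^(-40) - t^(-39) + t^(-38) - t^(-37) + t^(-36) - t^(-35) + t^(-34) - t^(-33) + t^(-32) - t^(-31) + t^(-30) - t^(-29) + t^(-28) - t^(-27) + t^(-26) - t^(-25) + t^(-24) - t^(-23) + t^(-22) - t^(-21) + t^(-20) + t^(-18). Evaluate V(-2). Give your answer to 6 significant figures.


Substituting t = -2 into V(t) = -t^(-55) + t^(-54) - t^(-53) + t^(-52) - t^(-51) + t^(-50) - t^(-49) + t^(-48) - t^(-47) + t^(-46) - t^(-45) + t^(-44) - t^(-43) + t^(-42) - t^(-41) + t^(-40) - t^(-39) + t^(-38) - t^(-37) + t^(-36) - t^(-35) + t^(-34) - t^(-33) + t^(-32) - t^(-31) + t^(-30) - t^(-29) + t^(-28) - t^(-27) + t^(-26) - t^(-25) + t^(-24) - t^(-23) + t^(-22) - t^(-21) + t^(-20) + t^(-18):
  (-)t^(-55) = 2.77556e-17
  (+)t^(-54) = 5.55112e-17
  (-)t^(-53) = 1.11022e-16
  (+)t^(-52) = 2.22045e-16
  (-)t^(-51) = 4.44089e-16
  (+)t^(-50) = 8.88178e-16
  (-)t^(-49) = 1.77636e-15
  (+)t^(-48) = 3.55271e-15
  (-)t^(-47) = 7.10543e-15
  (+)t^(-46) = 1.42109e-14
  (-)t^(-45) = 2.84217e-14
  (+)t^(-44) = 5.68434e-14
  (-)t^(-43) = 1.13687e-13
  (+)t^(-42) = 2.27374e-13
  (-)t^(-41) = 4.54747e-13
  (+)t^(-40) = 9.09495e-13
  (-)t^(-39) = 1.81899e-12
  (+)t^(-38) = 3.63798e-12
  (-)t^(-37) = 7.27596e-12
  (+)t^(-36) = 1.45519e-11
  (-)t^(-35) = 2.91038e-11
  (+)t^(-34) = 5.82077e-11
  (-)t^(-33) = 1.16415e-10
  (+)t^(-32) = 2.32831e-10
  (-)t^(-31) = 4.65661e-10
  (+)t^(-30) = 9.31323e-10
  (-)t^(-29) = 1.86265e-09
  (+)t^(-28) = 3.72529e-09
  (-)t^(-27) = 7.45058e-09
  (+)t^(-26) = 1.49012e-08
  (-)t^(-25) = 2.98023e-08
  (+)t^(-24) = 5.96046e-08
  (-)t^(-23) = 1.19209e-07
  (+)t^(-22) = 2.38419e-07
  (-)t^(-21) = 4.76837e-07
  (+)t^(-20) = 9.53674e-07
  (+)t^(-18) = 3.8147e-06
Sum = (2.77556e-17) + (5.55112e-17) + (1.11022e-16) + (2.22045e-16) + (4.44089e-16) + (8.88178e-16) + (1.77636e-15) + (3.55271e-15) + (7.10543e-15) + (1.42109e-14) + (2.84217e-14) + (5.68434e-14) + (1.13687e-13) + (2.27374e-13) + (4.54747e-13) + (9.09495e-13) + (1.81899e-12) + (3.63798e-12) + (7.27596e-12) + (1.45519e-11) + (2.91038e-11) + (5.82077e-11) + (1.16415e-10) + (2.32831e-10) + (4.65661e-10) + (9.31323e-10) + (1.86265e-09) + (3.72529e-09) + (7.45058e-09) + (1.49012e-08) + (2.98023e-08) + (5.96046e-08) + (1.19209e-07) + (2.38419e-07) + (4.76837e-07) + (9.53674e-07) + (3.8147e-06)
= 5.722045898e-06
Rounded to 6 significant figures: 5.72205e-06

5.72205e-06


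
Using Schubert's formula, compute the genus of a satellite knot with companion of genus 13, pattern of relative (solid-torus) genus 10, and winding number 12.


Schubert: g(satellite) = g_rel(pattern) + |winding| * g(companion),
where g_rel(pattern) is the genus of the pattern relative to the solid torus.
= 10 + 12 * 13
= 10 + 156 = 166

166


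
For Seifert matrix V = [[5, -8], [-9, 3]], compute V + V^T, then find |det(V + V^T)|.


Step 1: Form V + V^T where V = [[5, -8], [-9, 3]]
  V^T = [[5, -9], [-8, 3]]
  V + V^T = [[10, -17], [-17, 6]]
Step 2: det(V + V^T) = 10*6 - (-17)*(-17)
  = 60 - 289 = -229
Step 3: Knot determinant = |det(V + V^T)| = |-229| = 229

229


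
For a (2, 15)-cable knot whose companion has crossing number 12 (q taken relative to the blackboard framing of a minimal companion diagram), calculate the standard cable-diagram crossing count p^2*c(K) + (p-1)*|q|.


Step 1: Each of the c(K) crossings of the companion diagram becomes p*p = p^2 crossings among the p parallel strands, and each of the |q| twists s_1 s_2 ... s_(p-1) adds (p-1) crossings.
  Crossings = p^2 * c(K) + (p-1)*|q|
Step 2: = 2^2 * 12 + (2-1)*15
Step 3: = 4*12 + 1*15
Step 4: = 48 + 15 = 63

63


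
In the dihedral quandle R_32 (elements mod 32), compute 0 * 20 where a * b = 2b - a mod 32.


0 * 20 = 2*20 - 0 mod 32
= 40 - 0 mod 32
= 40 mod 32 = 8

8


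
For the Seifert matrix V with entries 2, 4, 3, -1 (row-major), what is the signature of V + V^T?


Step 1: V + V^T = [[4, 7], [7, -2]]
Step 2: trace = 2, det = -57
Step 3: Discriminant = 2^2 - 4*(-57) = 232
Step 4: Eigenvalues: 8.61577, -6.61577
Step 5: Signature = (# positive eigenvalues) - (# negative eigenvalues) = 0

0


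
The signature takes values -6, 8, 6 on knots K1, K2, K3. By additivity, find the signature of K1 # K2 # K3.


The signature is additive under connected sum.
signature(K1 # K2 # K3) = (-6) + (8) + (6)
= 8

8


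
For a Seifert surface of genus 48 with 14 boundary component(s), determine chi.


chi = 2 - 2g - b
= 2 - 2*48 - 14
= 2 - 96 - 14 = -108

-108


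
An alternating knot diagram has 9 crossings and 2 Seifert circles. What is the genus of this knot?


For alternating knots, g = (c - s + 1)/2.
= (9 - 2 + 1)/2
= 8/2 = 4

4


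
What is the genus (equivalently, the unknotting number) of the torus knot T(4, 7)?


For a torus knot T(p,q), both the unknotting number and genus equal (p-1)(q-1)/2.
= (4-1)(7-1)/2
= 3*6/2
= 18/2 = 9

9


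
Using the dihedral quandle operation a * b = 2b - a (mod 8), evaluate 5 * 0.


5 * 0 = 2*0 - 5 mod 8
= 0 - 5 mod 8
= -5 mod 8 = 3

3


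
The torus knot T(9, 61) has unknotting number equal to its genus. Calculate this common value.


For a torus knot T(p,q), both the unknotting number and genus equal (p-1)(q-1)/2.
= (9-1)(61-1)/2
= 8*60/2
= 480/2 = 240

240


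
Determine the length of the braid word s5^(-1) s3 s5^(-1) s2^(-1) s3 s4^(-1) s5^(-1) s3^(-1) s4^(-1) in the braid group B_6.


The word length counts the number of generators (including inverses).
Listing each generator: s5^(-1), s3, s5^(-1), s2^(-1), s3, s4^(-1), s5^(-1), s3^(-1), s4^(-1)
There are 9 generators in this braid word.

9


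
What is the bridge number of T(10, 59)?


The bridge number of T(p,q) is min(p,q).
min(10, 59) = 10

10


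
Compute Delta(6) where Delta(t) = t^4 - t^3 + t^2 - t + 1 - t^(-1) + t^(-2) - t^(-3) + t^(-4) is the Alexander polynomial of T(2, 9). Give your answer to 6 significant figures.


Substituting t = 6 into Delta(t) = t^4 - t^3 + t^2 - t + 1 - t^(-1) + t^(-2) - t^(-3) + t^(-4):
Term values: (1296) + (-216) + (36) + (-6) + (1) + (-0.166667) + (0.0277778) + (-0.00462963) + (0.000771605)
Sum = 1110.857253
Rounded to 6 significant figures: 1110.86

1110.86


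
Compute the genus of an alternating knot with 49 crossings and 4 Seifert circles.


For alternating knots, g = (c - s + 1)/2.
= (49 - 4 + 1)/2
= 46/2 = 23

23


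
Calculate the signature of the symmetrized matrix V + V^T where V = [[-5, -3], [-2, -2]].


Step 1: V + V^T = [[-10, -5], [-5, -4]]
Step 2: trace = -14, det = 15
Step 3: Discriminant = (-14)^2 - 4*15 = 136
Step 4: Eigenvalues: -1.16905, -12.831
Step 5: Signature = (# positive eigenvalues) - (# negative eigenvalues) = -2

-2


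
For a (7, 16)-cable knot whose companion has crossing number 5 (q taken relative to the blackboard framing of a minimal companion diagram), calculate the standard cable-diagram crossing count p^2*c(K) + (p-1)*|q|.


Step 1: Each of the c(K) crossings of the companion diagram becomes p*p = p^2 crossings among the p parallel strands, and each of the |q| twists s_1 s_2 ... s_(p-1) adds (p-1) crossings.
  Crossings = p^2 * c(K) + (p-1)*|q|
Step 2: = 7^2 * 5 + (7-1)*16
Step 3: = 49*5 + 6*16
Step 4: = 245 + 96 = 341

341


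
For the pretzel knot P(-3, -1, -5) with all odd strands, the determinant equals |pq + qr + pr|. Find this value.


Step 1: Compute pq + qr + pr.
pq = (-3)*(-1) = 3
qr = (-1)*(-5) = 5
pr = (-3)*(-5) = 15
pq + qr + pr = 3 + 5 + 15 = 23
Step 2: Take absolute value.
det(P(-3,-1,-5)) = |23| = 23

23


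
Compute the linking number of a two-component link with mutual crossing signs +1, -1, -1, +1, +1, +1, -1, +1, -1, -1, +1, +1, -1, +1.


Step 1: Count positive crossings: 8
Step 2: Count negative crossings: 6
Step 3: Sum of signs = 8 - 6 = 2
Step 4: Linking number = sum/2 = 2/2 = 1

1


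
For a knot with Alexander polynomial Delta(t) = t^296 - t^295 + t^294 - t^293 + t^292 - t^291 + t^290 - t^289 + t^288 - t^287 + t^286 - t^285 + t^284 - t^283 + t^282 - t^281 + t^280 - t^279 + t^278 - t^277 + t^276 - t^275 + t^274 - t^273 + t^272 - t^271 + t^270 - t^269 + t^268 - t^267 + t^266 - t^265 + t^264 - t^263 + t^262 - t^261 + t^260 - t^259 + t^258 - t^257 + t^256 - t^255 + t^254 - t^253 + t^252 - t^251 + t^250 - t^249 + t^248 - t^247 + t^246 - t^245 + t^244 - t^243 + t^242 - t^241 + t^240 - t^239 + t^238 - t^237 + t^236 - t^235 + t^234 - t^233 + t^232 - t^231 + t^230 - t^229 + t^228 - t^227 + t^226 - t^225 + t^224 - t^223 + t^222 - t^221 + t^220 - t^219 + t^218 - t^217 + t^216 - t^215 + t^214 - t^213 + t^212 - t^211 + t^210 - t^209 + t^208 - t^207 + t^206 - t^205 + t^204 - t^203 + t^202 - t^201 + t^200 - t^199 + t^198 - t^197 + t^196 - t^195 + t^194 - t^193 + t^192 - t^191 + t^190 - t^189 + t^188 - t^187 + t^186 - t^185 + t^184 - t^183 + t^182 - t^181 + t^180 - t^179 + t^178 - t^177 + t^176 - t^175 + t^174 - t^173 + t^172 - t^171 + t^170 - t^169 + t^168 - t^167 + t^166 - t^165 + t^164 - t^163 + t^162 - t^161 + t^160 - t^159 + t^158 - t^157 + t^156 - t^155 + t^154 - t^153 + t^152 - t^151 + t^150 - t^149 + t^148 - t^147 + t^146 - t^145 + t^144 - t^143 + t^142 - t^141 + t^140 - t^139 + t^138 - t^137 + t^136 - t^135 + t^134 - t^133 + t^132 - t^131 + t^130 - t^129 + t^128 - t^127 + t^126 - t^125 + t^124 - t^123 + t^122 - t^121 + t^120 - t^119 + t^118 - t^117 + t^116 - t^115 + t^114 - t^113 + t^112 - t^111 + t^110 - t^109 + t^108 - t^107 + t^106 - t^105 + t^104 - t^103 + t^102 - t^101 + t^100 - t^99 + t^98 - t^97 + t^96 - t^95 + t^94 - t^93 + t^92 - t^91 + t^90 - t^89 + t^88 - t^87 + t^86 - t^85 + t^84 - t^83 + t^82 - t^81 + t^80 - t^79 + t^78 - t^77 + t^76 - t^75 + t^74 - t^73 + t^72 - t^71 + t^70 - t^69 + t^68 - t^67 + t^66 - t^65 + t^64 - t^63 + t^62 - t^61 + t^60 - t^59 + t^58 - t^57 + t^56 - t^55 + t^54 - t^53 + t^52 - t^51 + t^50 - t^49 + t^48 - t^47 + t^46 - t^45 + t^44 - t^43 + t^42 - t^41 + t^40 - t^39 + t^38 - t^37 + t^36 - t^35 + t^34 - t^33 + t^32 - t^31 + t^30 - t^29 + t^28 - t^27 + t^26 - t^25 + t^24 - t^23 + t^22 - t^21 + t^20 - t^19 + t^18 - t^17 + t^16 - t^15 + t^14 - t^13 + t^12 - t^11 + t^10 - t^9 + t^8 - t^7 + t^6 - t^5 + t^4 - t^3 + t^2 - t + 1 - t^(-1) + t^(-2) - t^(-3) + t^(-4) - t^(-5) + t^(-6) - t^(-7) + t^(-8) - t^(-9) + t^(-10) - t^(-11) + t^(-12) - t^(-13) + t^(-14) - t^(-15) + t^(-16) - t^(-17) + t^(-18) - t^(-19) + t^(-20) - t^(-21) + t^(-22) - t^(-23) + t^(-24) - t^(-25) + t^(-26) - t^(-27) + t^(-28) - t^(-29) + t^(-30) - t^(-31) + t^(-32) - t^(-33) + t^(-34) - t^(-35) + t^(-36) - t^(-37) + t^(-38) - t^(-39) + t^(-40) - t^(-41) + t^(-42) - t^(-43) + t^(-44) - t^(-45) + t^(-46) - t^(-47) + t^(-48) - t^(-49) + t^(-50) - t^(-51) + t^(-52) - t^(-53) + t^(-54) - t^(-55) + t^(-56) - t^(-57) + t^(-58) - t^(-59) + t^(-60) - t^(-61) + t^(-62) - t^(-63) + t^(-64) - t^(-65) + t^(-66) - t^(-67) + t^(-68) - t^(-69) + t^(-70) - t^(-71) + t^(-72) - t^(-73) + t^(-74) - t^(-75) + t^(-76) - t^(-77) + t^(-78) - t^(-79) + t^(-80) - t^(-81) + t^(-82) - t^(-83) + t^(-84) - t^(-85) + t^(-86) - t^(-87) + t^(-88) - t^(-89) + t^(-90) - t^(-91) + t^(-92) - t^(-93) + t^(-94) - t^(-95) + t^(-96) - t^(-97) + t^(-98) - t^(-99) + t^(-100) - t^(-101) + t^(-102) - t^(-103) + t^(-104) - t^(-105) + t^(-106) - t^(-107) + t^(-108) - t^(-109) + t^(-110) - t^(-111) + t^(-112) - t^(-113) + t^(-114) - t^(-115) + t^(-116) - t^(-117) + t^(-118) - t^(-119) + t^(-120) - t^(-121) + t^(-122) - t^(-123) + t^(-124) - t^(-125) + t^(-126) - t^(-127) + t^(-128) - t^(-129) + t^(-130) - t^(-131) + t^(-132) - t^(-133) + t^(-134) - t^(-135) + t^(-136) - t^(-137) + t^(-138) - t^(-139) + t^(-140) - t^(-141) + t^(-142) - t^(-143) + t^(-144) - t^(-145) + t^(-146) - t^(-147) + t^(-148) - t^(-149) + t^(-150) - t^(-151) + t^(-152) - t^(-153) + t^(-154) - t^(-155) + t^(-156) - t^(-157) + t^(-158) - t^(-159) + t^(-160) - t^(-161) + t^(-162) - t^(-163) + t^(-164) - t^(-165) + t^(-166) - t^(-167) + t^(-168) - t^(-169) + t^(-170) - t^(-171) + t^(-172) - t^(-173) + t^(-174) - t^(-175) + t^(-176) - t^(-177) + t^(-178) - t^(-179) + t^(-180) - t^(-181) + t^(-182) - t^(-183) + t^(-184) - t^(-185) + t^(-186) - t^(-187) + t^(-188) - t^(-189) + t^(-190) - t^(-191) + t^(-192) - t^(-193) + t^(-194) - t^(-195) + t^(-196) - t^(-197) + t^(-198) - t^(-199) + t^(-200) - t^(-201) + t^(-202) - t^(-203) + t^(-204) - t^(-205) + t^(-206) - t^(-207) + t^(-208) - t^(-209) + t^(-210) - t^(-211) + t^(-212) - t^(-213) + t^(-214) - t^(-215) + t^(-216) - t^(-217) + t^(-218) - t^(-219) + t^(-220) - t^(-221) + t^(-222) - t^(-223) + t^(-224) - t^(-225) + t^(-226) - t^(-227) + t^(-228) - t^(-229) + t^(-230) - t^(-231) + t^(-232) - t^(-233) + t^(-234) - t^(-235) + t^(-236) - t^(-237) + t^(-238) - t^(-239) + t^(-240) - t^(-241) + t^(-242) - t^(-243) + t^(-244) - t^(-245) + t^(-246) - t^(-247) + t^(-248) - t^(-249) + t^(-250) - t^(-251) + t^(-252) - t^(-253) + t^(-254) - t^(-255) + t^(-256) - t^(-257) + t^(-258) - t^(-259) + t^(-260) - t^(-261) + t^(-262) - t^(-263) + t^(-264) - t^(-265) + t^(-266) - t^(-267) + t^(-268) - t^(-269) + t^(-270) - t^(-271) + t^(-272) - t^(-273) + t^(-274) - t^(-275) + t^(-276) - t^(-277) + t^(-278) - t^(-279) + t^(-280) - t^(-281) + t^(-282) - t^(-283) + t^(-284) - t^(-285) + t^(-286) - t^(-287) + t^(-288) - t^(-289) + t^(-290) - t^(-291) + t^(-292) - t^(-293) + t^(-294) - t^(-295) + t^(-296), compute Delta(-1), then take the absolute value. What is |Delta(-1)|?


Step 1: The polynomial has 593 terms with alternating signs, exponents from 296 down to -296.
Step 2: Substitute t = -1. The i-th term has coefficient (-1)^i and exponent (m-i),
  so its value is (-1)^i * (-1)^(m-i) = (-1)^m = 1 for every i.
Step 3: All 593 terms equal 1, so Delta(-1) = 593 * (1) = 593
Step 4: |Delta(-1)| = 593

593


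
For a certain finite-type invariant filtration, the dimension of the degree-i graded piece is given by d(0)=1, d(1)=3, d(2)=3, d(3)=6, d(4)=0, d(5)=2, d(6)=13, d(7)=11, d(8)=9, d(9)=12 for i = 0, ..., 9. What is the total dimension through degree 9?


Total dimension = d(0) + d(1) + ... + d(9)
= 1 + 3 + 3 + 6 + 0 + 2 + 13 + 11 + 9 + 12
= 60

60


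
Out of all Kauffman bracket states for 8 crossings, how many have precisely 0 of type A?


We choose which 0 of 8 crossings get A-smoothings.
C(8, 0) = 8! / (0! * 8!)
= 1

1


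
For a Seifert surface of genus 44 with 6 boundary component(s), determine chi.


chi = 2 - 2g - b
= 2 - 2*44 - 6
= 2 - 88 - 6 = -92

-92


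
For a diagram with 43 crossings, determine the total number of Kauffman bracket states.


Each crossing contributes 2 choices (A-smoothing or B-smoothing).
Total states = 2^43 = 8796093022208

8796093022208


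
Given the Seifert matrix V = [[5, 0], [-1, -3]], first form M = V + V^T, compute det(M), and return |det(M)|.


Step 1: Form V + V^T where V = [[5, 0], [-1, -3]]
  V^T = [[5, -1], [0, -3]]
  V + V^T = [[10, -1], [-1, -6]]
Step 2: det(V + V^T) = 10*(-6) - (-1)*(-1)
  = -60 - 1 = -61
Step 3: Knot determinant = |det(V + V^T)| = |-61| = 61

61


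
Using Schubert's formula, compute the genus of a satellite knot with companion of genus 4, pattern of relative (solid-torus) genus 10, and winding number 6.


Schubert: g(satellite) = g_rel(pattern) + |winding| * g(companion),
where g_rel(pattern) is the genus of the pattern relative to the solid torus.
= 10 + 6 * 4
= 10 + 24 = 34

34


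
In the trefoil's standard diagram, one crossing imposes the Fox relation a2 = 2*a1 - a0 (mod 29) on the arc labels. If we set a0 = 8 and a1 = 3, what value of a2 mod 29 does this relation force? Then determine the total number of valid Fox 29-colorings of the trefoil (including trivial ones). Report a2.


Step 1: Apply the given crossing relation 2*a1 - a0 - a2 = 0 (mod 29).
  a2 = 2*a1 - a0 mod 29
  a2 = 2*3 - 8 mod 29
  a2 = 6 - 8 mod 29
  a2 = -2 mod 29 = 27
Step 2: The trefoil has determinant 3.
  Number of Fox p-colorings (p prime) is p^2 if p = 3, else p.
  Since 29 does not divide 3, only trivial (constant) colorings exist.
  (So the trial a0 = 8, a1 = 3 with a0 != a1 does NOT extend to a valid coloring of the whole trefoil: the other two crossing relations require 3*(a1 - a0) = 0 (mod 29), which fails.)
  Total colorings = 29
Step 3: a2 = 27, total Fox 29-colorings = 29

27


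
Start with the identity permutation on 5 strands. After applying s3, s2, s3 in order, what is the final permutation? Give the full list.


Starting with identity [1, 2, 3, 4, 5].
Apply generators in sequence:
  After s3: [1, 2, 4, 3, 5]
  After s2: [1, 4, 2, 3, 5]
  After s3: [1, 4, 3, 2, 5]
Final permutation: [1, 4, 3, 2, 5]

[1, 4, 3, 2, 5]


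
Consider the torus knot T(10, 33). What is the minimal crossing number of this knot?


For a torus knot T(p, q) with gcd(p,q)=1,
the crossing number is min(p*(q-1), q*(p-1)).
p*(q-1) = 10*32 = 320
q*(p-1) = 33*9 = 297
min(320, 297) = 297

297


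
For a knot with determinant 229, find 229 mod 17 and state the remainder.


Step 1: A knot is p-colorable if and only if p divides its determinant.
Step 2: Compute 229 mod 17.
229 = 13 * 17 + 8
Step 3: 229 mod 17 = 8
Step 4: The knot is 17-colorable: no

8


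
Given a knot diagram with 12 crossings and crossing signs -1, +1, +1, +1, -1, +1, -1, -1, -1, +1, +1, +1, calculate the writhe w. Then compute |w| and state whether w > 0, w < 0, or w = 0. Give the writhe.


Step 1: Count positive crossings (+1).
Positive crossings: 7
Step 2: Count negative crossings (-1).
Negative crossings: 5
Step 3: Writhe = (positive) - (negative)
w = 7 - 5 = 2
Step 4: |w| = 2, and w is positive

2


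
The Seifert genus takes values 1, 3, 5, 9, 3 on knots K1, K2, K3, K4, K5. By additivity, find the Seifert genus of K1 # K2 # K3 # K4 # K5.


The Seifert genus is additive under connected sum.
Seifert genus(K1 # K2 # K3 # K4 # K5) = (1) + (3) + (5) + (9) + (3)
= 21

21


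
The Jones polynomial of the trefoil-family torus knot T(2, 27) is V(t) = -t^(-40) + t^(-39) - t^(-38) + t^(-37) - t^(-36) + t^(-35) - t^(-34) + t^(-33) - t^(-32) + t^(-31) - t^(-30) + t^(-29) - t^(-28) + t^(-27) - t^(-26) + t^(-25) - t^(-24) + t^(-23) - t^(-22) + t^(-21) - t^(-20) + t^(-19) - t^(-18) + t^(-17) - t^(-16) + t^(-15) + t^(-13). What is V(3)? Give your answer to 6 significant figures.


Substituting t = 3 into V(t) = -t^(-40) + t^(-39) - t^(-38) + t^(-37) - t^(-36) + t^(-35) - t^(-34) + t^(-33) - t^(-32) + t^(-31) - t^(-30) + t^(-29) - t^(-28) + t^(-27) - t^(-26) + t^(-25) - t^(-24) + t^(-23) - t^(-22) + t^(-21) - t^(-20) + t^(-19) - t^(-18) + t^(-17) - t^(-16) + t^(-15) + t^(-13):
  (-)t^(-40) = -8.22526e-20
  (+)t^(-39) = 2.46758e-19
  (-)t^(-38) = -7.40274e-19
  (+)t^(-37) = 2.22082e-18
  (-)t^(-36) = -6.66246e-18
  (+)t^(-35) = 1.99874e-17
  (-)t^(-34) = -5.99622e-17
  (+)t^(-33) = 1.79887e-16
  (-)t^(-32) = -5.3966e-16
  (+)t^(-31) = 1.61898e-15
  (-)t^(-30) = -4.85694e-15
  (+)t^(-29) = 1.45708e-14
  (-)t^(-28) = -4.37124e-14
  (+)t^(-27) = 1.31137e-13
  (-)t^(-26) = -3.93412e-13
  (+)t^(-25) = 1.18024e-12
  (-)t^(-24) = -3.54071e-12
  (+)t^(-23) = 1.06221e-11
  (-)t^(-22) = -3.18664e-11
  (+)t^(-21) = 9.55991e-11
  (-)t^(-20) = -2.86797e-10
  (+)t^(-19) = 8.60392e-10
  (-)t^(-18) = -2.58117e-09
  (+)t^(-17) = 7.74352e-09
  (-)t^(-16) = -2.32306e-08
  (+)t^(-15) = 6.96917e-08
  (+)t^(-13) = 6.27225e-07
Sum = (-8.22526e-20) + (2.46758e-19) + (-7.40274e-19) + (2.22082e-18) + (-6.66246e-18) + (1.99874e-17) + (-5.99622e-17) + (1.79887e-16) + (-5.3966e-16) + (1.61898e-15) + (-4.85694e-15) + (1.45708e-14) + (-4.37124e-14) + (1.31137e-13) + (-3.93412e-13) + (1.18024e-12) + (-3.54071e-12) + (1.06221e-11) + (-3.18664e-11) + (9.55991e-11) + (-2.86797e-10) + (8.60392e-10) + (-2.58117e-09) + (7.74352e-09) + (-2.32306e-08) + (6.96917e-08) + (6.27225e-07)
= 6.794942639e-07
Rounded to 6 significant figures: 6.79494e-07

6.79494e-07


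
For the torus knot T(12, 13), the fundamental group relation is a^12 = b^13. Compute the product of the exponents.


The relation is a^12 = b^13.
Product of exponents = 12 * 13
= 156

156


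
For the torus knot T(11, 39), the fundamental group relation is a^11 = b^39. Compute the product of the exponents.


The relation is a^11 = b^39.
Product of exponents = 11 * 39
= 429

429
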